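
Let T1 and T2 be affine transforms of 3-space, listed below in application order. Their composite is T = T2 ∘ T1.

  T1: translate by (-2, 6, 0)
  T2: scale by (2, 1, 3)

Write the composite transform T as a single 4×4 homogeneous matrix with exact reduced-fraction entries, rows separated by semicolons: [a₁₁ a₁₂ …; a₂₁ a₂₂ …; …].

T1 = [1 0 0 -2; 0 1 0 6; 0 0 1 0; 0 0 0 1]
T2·T1 = [2 0 0 -4; 0 1 0 6; 0 0 3 0; 0 0 0 1]

T = [2 0 0 -4; 0 1 0 6; 0 0 3 0; 0 0 0 1]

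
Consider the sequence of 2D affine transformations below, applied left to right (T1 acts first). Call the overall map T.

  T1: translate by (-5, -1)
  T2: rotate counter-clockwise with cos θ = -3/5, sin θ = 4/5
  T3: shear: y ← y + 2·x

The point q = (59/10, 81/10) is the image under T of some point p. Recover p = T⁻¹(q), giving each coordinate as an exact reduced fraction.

T1 = [1 0 -5; 0 1 -1; 0 0 1]
T2·T1 = [-3/5 -4/5 19/5; 4/5 -3/5 -17/5; 0 0 1]
T3·…·T1 = [-3/5 -4/5 19/5; -2/5 -11/5 21/5; 0 0 1]
det M = 1; M⁻¹ = [-11/5 4/5 5; 2/5 -3/5 1; 0 0 1]
M⁻¹ · (59/10, 81/10)ᵀ = (-3/2, -3/2)ᵀ

p = (-3/2, -3/2)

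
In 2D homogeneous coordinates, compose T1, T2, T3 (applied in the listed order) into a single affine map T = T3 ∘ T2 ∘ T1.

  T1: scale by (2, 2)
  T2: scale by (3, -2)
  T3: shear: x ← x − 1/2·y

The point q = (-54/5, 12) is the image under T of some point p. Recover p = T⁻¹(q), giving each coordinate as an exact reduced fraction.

p = (-4/5, -3)

T1 = [2 0 0; 0 2 0; 0 0 1]
T2·T1 = [6 0 0; 0 -4 0; 0 0 1]
T3·…·T1 = [6 2 0; 0 -4 0; 0 0 1]
det M = -24; M⁻¹ = [1/6 1/12 0; 0 -1/4 0; 0 0 1]
M⁻¹ · (-54/5, 12)ᵀ = (-4/5, -3)ᵀ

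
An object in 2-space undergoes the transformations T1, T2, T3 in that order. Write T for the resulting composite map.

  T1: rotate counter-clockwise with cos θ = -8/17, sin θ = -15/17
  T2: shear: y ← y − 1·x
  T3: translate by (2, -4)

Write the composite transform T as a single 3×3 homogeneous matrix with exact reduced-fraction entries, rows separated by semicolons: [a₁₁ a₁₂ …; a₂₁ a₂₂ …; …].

T1 = [-8/17 15/17 0; -15/17 -8/17 0; 0 0 1]
T2·T1 = [-8/17 15/17 0; -7/17 -23/17 0; 0 0 1]
T3·…·T1 = [-8/17 15/17 2; -7/17 -23/17 -4; 0 0 1]

T = [-8/17 15/17 2; -7/17 -23/17 -4; 0 0 1]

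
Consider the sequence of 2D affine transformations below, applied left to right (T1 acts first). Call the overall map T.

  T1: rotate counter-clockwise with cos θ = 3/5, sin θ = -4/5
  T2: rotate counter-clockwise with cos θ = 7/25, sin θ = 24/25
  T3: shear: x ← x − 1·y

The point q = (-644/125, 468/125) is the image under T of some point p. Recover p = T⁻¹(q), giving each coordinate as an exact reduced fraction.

p = (0, 4)

T1 = [3/5 4/5 0; -4/5 3/5 0; 0 0 1]
T2·T1 = [117/125 -44/125 0; 44/125 117/125 0; 0 0 1]
T3·…·T1 = [73/125 -161/125 0; 44/125 117/125 0; 0 0 1]
det M = 1; M⁻¹ = [117/125 161/125 0; -44/125 73/125 0; 0 0 1]
M⁻¹ · (-644/125, 468/125)ᵀ = (0, 4)ᵀ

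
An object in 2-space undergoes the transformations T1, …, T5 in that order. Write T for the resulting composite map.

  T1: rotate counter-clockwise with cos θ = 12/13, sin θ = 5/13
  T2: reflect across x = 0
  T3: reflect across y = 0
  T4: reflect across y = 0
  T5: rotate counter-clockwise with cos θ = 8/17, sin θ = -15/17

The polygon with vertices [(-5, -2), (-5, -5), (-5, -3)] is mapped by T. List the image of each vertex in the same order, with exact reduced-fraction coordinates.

image vertices: (-335/221, -1142/221), (-995/221, -1205/221), (-555/221, -1163/221)

T1 rotate counter-clockwise with cos θ = 12/13, sin θ = 5/13: (-5, -2) → (-50/13, -49/13); (-5, -5) → (-35/13, -85/13); (-5, -3) → (-45/13, -61/13)
T2 reflect across x = 0: (-50/13, -49/13) → (50/13, -49/13); (-35/13, -85/13) → (35/13, -85/13); (-45/13, -61/13) → (45/13, -61/13)
T3 reflect across y = 0: (50/13, -49/13) → (50/13, 49/13); (35/13, -85/13) → (35/13, 85/13); (45/13, -61/13) → (45/13, 61/13)
T4 reflect across y = 0: (50/13, 49/13) → (50/13, -49/13); (35/13, 85/13) → (35/13, -85/13); (45/13, 61/13) → (45/13, -61/13)
T5 rotate counter-clockwise with cos θ = 8/17, sin θ = -15/17: (50/13, -49/13) → (-335/221, -1142/221); (35/13, -85/13) → (-995/221, -1205/221); (45/13, -61/13) → (-555/221, -1163/221)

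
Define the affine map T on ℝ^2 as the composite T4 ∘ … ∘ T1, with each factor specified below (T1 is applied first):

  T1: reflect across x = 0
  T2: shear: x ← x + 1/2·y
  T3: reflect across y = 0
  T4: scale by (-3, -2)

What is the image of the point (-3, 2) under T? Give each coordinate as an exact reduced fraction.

T(p) = (-12, 4)

T1 reflect across x = 0: (-3, 2) → (3, 2)
T2 shear: x ← x + 1/2·y: (3, 2) → (4, 2)
T3 reflect across y = 0: (4, 2) → (4, -2)
T4 scale by (-3, -2): (4, -2) → (-12, 4)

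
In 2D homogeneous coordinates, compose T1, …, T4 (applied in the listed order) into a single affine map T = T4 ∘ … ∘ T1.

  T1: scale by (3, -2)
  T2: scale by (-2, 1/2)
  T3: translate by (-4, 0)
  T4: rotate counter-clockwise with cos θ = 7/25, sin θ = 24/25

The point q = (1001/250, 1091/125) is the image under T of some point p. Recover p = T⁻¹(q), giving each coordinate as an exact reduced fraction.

T1 = [3 0 0; 0 -2 0; 0 0 1]
T2·T1 = [-6 0 0; 0 -1 0; 0 0 1]
T3·…·T1 = [-6 0 -4; 0 -1 0; 0 0 1]
T4·…·T1 = [-42/25 24/25 -28/25; -144/25 -7/25 -96/25; 0 0 1]
det M = 6; M⁻¹ = [-7/150 -4/25 -2/3; 24/25 -7/25 0; 0 0 1]
M⁻¹ · (1001/250, 1091/125)ᵀ = (-9/4, 7/5)ᵀ

p = (-9/4, 7/5)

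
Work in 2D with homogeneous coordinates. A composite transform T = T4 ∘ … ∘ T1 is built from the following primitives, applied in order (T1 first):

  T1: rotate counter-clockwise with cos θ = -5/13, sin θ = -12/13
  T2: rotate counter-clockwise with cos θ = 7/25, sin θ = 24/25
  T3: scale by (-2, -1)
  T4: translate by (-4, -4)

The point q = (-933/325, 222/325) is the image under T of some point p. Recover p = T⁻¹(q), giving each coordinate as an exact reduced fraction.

T1 = [-5/13 12/13 0; -12/13 -5/13 0; 0 0 1]
T2·T1 = [253/325 204/325 0; -204/325 253/325 0; 0 0 1]
T3·…·T1 = [-506/325 -408/325 0; 204/325 -253/325 0; 0 0 1]
T4·…·T1 = [-506/325 -408/325 -4; 204/325 -253/325 -4; 0 0 1]
det M = 2; M⁻¹ = [-253/650 204/325 62/65; -102/325 -253/325 -284/65; 0 0 1]
M⁻¹ · (-933/325, 222/325)ᵀ = (5/2, -4)ᵀ

p = (5/2, -4)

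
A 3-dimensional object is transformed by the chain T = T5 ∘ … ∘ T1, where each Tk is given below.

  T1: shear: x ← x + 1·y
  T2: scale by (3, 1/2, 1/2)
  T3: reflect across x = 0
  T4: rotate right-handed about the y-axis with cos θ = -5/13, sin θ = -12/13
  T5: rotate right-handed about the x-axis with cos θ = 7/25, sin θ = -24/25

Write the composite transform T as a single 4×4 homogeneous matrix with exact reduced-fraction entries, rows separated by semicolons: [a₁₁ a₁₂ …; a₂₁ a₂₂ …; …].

T = [15/13 15/13 -6/13 0; -864/325 -1637/650 -12/65 0; -252/325 -408/325 -7/130 0; 0 0 0 1]

T1 = [1 1 0 0; 0 1 0 0; 0 0 1 0; 0 0 0 1]
T2·T1 = [3 3 0 0; 0 1/2 0 0; 0 0 1/2 0; 0 0 0 1]
T3·…·T1 = [-3 -3 0 0; 0 1/2 0 0; 0 0 1/2 0; 0 0 0 1]
T4·…·T1 = [15/13 15/13 -6/13 0; 0 1/2 0 0; -36/13 -36/13 -5/26 0; 0 0 0 1]
T5·…·T1 = [15/13 15/13 -6/13 0; -864/325 -1637/650 -12/65 0; -252/325 -408/325 -7/130 0; 0 0 0 1]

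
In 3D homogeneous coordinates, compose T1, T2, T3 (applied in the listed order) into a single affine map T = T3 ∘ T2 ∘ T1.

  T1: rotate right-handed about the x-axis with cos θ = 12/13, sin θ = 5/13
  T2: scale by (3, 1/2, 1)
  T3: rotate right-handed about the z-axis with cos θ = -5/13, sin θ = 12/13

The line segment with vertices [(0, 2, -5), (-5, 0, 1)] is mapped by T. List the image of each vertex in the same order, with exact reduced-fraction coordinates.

T1 rotate right-handed about the x-axis with cos θ = 12/13, sin θ = 5/13: (0, 2, -5) → (0, 49/13, -50/13); (-5, 0, 1) → (-5, -5/13, 12/13)
T2 scale by (3, 1/2, 1): (0, 49/13, -50/13) → (0, 49/26, -50/13); (-5, -5/13, 12/13) → (-15, -5/26, 12/13)
T3 rotate right-handed about the z-axis with cos θ = -5/13, sin θ = 12/13: (0, 49/26, -50/13) → (-294/169, -245/338, -50/13); (-15, -5/26, 12/13) → (1005/169, -4655/338, 12/13)

image vertices: (-294/169, -245/338, -50/13), (1005/169, -4655/338, 12/13)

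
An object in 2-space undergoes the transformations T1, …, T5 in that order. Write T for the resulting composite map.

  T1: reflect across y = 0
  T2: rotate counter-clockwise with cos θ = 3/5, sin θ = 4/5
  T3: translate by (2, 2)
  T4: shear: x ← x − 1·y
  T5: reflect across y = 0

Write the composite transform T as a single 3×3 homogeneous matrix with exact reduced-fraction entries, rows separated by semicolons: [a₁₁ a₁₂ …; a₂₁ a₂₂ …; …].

T1 = [1 0 0; 0 -1 0; 0 0 1]
T2·T1 = [3/5 4/5 0; 4/5 -3/5 0; 0 0 1]
T3·…·T1 = [3/5 4/5 2; 4/5 -3/5 2; 0 0 1]
T4·…·T1 = [-1/5 7/5 0; 4/5 -3/5 2; 0 0 1]
T5·…·T1 = [-1/5 7/5 0; -4/5 3/5 -2; 0 0 1]

T = [-1/5 7/5 0; -4/5 3/5 -2; 0 0 1]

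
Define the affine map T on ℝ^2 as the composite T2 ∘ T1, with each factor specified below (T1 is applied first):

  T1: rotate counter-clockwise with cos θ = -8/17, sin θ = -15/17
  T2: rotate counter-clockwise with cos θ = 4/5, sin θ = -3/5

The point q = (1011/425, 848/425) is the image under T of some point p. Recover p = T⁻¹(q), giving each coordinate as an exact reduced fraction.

p = (-3, -4/5)

T1 = [-8/17 15/17 0; -15/17 -8/17 0; 0 0 1]
T2·T1 = [-77/85 36/85 0; -36/85 -77/85 0; 0 0 1]
det M = 1; M⁻¹ = [-77/85 -36/85 0; 36/85 -77/85 0; 0 0 1]
M⁻¹ · (1011/425, 848/425)ᵀ = (-3, -4/5)ᵀ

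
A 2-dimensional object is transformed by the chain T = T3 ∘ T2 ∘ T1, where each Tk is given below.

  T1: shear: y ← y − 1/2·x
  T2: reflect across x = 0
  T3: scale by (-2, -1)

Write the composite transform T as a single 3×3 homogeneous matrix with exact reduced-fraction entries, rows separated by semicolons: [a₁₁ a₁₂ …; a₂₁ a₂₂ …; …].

T1 = [1 0 0; -1/2 1 0; 0 0 1]
T2·T1 = [-1 0 0; -1/2 1 0; 0 0 1]
T3·…·T1 = [2 0 0; 1/2 -1 0; 0 0 1]

T = [2 0 0; 1/2 -1 0; 0 0 1]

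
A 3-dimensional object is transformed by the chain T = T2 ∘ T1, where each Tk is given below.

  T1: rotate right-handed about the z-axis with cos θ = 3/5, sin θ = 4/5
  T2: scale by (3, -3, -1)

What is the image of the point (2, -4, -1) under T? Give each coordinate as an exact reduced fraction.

T(p) = (66/5, 12/5, 1)

T1 rotate right-handed about the z-axis with cos θ = 3/5, sin θ = 4/5: (2, -4, -1) → (22/5, -4/5, -1)
T2 scale by (3, -3, -1): (22/5, -4/5, -1) → (66/5, 12/5, 1)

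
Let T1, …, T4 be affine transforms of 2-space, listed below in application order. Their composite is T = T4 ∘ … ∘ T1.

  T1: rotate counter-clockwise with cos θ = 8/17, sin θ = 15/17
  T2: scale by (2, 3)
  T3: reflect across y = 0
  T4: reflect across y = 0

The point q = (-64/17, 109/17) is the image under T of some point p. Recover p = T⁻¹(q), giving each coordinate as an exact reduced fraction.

p = (1, 8/3)

T1 = [8/17 -15/17 0; 15/17 8/17 0; 0 0 1]
T2·T1 = [16/17 -30/17 0; 45/17 24/17 0; 0 0 1]
T3·…·T1 = [16/17 -30/17 0; -45/17 -24/17 0; 0 0 1]
T4·…·T1 = [16/17 -30/17 0; 45/17 24/17 0; 0 0 1]
det M = 6; M⁻¹ = [4/17 5/17 0; -15/34 8/51 0; 0 0 1]
M⁻¹ · (-64/17, 109/17)ᵀ = (1, 8/3)ᵀ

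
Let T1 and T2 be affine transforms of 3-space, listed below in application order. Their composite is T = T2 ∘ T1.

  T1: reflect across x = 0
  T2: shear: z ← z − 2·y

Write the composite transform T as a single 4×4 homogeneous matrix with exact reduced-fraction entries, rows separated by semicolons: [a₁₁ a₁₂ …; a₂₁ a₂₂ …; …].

T = [-1 0 0 0; 0 1 0 0; 0 -2 1 0; 0 0 0 1]

T1 = [-1 0 0 0; 0 1 0 0; 0 0 1 0; 0 0 0 1]
T2·T1 = [-1 0 0 0; 0 1 0 0; 0 -2 1 0; 0 0 0 1]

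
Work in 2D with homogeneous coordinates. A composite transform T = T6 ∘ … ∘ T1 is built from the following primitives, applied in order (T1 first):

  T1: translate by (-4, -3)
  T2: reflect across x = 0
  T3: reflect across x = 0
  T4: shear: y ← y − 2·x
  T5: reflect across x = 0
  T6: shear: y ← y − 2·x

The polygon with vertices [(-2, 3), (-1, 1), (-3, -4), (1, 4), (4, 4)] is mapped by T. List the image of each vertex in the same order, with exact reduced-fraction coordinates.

T1 translate by (-4, -3): (-2, 3) → (-6, 0); (-1, 1) → (-5, -2); (-3, -4) → (-7, -7); (1, 4) → (-3, 1); (4, 4) → (0, 1)
T2 reflect across x = 0: (-6, 0) → (6, 0); (-5, -2) → (5, -2); (-7, -7) → (7, -7); (-3, 1) → (3, 1); (0, 1) → (0, 1)
T3 reflect across x = 0: (6, 0) → (-6, 0); (5, -2) → (-5, -2); (7, -7) → (-7, -7); (3, 1) → (-3, 1); (0, 1) → (0, 1)
T4 shear: y ← y − 2·x: (-6, 0) → (-6, 12); (-5, -2) → (-5, 8); (-7, -7) → (-7, 7); (-3, 1) → (-3, 7); (0, 1) → (0, 1)
T5 reflect across x = 0: (-6, 12) → (6, 12); (-5, 8) → (5, 8); (-7, 7) → (7, 7); (-3, 7) → (3, 7); (0, 1) → (0, 1)
T6 shear: y ← y − 2·x: (6, 12) → (6, 0); (5, 8) → (5, -2); (7, 7) → (7, -7); (3, 7) → (3, 1); (0, 1) → (0, 1)

image vertices: (6, 0), (5, -2), (7, -7), (3, 1), (0, 1)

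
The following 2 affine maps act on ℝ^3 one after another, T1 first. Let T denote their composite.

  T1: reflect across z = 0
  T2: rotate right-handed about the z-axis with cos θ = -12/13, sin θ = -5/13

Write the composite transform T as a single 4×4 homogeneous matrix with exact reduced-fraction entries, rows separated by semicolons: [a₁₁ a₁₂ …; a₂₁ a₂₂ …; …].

T1 = [1 0 0 0; 0 1 0 0; 0 0 -1 0; 0 0 0 1]
T2·T1 = [-12/13 5/13 0 0; -5/13 -12/13 0 0; 0 0 -1 0; 0 0 0 1]

T = [-12/13 5/13 0 0; -5/13 -12/13 0 0; 0 0 -1 0; 0 0 0 1]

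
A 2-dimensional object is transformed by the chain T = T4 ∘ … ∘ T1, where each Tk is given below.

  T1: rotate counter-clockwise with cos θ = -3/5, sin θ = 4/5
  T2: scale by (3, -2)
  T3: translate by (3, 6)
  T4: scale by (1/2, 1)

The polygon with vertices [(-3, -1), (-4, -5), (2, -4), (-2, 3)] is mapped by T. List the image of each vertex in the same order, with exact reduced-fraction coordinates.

image vertices: (27/5, 48/5), (111/10, 32/5), (9/2, -2), (-3/10, 64/5)

T1 rotate counter-clockwise with cos θ = -3/5, sin θ = 4/5: (-3, -1) → (13/5, -9/5); (-4, -5) → (32/5, -1/5); (2, -4) → (2, 4); (-2, 3) → (-6/5, -17/5)
T2 scale by (3, -2): (13/5, -9/5) → (39/5, 18/5); (32/5, -1/5) → (96/5, 2/5); (2, 4) → (6, -8); (-6/5, -17/5) → (-18/5, 34/5)
T3 translate by (3, 6): (39/5, 18/5) → (54/5, 48/5); (96/5, 2/5) → (111/5, 32/5); (6, -8) → (9, -2); (-18/5, 34/5) → (-3/5, 64/5)
T4 scale by (1/2, 1): (54/5, 48/5) → (27/5, 48/5); (111/5, 32/5) → (111/10, 32/5); (9, -2) → (9/2, -2); (-3/5, 64/5) → (-3/10, 64/5)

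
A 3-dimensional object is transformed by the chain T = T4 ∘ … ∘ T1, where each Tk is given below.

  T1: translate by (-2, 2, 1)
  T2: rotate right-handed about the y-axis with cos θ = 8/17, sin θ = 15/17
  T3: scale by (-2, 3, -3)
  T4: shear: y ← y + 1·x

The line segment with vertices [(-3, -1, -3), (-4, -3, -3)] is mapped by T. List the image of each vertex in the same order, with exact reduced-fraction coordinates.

T1 translate by (-2, 2, 1): (-3, -1, -3) → (-5, 1, -2); (-4, -3, -3) → (-6, -1, -2)
T2 rotate right-handed about the y-axis with cos θ = 8/17, sin θ = 15/17: (-5, 1, -2) → (-70/17, 1, 59/17); (-6, -1, -2) → (-78/17, -1, 74/17)
T3 scale by (-2, 3, -3): (-70/17, 1, 59/17) → (140/17, 3, -177/17); (-78/17, -1, 74/17) → (156/17, -3, -222/17)
T4 shear: y ← y + 1·x: (140/17, 3, -177/17) → (140/17, 191/17, -177/17); (156/17, -3, -222/17) → (156/17, 105/17, -222/17)

image vertices: (140/17, 191/17, -177/17), (156/17, 105/17, -222/17)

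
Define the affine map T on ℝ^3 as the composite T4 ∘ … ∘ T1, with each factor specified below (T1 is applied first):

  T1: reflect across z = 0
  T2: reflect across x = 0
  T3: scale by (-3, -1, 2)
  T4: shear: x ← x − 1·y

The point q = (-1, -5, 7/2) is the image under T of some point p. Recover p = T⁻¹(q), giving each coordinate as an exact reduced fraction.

T1 = [1 0 0 0; 0 1 0 0; 0 0 -1 0; 0 0 0 1]
T2·T1 = [-1 0 0 0; 0 1 0 0; 0 0 -1 0; 0 0 0 1]
T3·…·T1 = [3 0 0 0; 0 -1 0 0; 0 0 -2 0; 0 0 0 1]
T4·…·T1 = [3 1 0 0; 0 -1 0 0; 0 0 -2 0; 0 0 0 1]
det M = 6; M⁻¹ = [1/3 1/3 0 0; 0 -1 0 0; 0 0 -1/2 0; 0 0 0 1]
M⁻¹ · (-1, -5, 7/2)ᵀ = (-2, 5, -7/4)ᵀ

p = (-2, 5, -7/4)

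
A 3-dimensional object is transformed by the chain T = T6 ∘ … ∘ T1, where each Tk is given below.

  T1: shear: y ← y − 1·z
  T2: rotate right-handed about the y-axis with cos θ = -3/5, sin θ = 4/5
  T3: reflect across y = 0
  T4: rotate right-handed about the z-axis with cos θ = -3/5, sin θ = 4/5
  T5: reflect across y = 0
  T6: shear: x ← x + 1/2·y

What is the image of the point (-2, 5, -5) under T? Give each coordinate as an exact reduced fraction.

T(p) = (39/5, -94/25, 23/5)

T1 shear: y ← y − 1·z: (-2, 5, -5) → (-2, 10, -5)
T2 rotate right-handed about the y-axis with cos θ = -3/5, sin θ = 4/5: (-2, 10, -5) → (-14/5, 10, 23/5)
T3 reflect across y = 0: (-14/5, 10, 23/5) → (-14/5, -10, 23/5)
T4 rotate right-handed about the z-axis with cos θ = -3/5, sin θ = 4/5: (-14/5, -10, 23/5) → (242/25, 94/25, 23/5)
T5 reflect across y = 0: (242/25, 94/25, 23/5) → (242/25, -94/25, 23/5)
T6 shear: x ← x + 1/2·y: (242/25, -94/25, 23/5) → (39/5, -94/25, 23/5)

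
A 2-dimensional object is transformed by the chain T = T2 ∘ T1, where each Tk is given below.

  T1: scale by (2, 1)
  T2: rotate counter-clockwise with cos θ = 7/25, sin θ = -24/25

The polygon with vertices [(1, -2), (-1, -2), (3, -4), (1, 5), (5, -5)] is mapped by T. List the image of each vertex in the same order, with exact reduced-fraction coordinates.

T1 scale by (2, 1): (1, -2) → (2, -2); (-1, -2) → (-2, -2); (3, -4) → (6, -4); (1, 5) → (2, 5); (5, -5) → (10, -5)
T2 rotate counter-clockwise with cos θ = 7/25, sin θ = -24/25: (2, -2) → (-34/25, -62/25); (-2, -2) → (-62/25, 34/25); (6, -4) → (-54/25, -172/25); (2, 5) → (134/25, -13/25); (10, -5) → (-2, -11)

image vertices: (-34/25, -62/25), (-62/25, 34/25), (-54/25, -172/25), (134/25, -13/25), (-2, -11)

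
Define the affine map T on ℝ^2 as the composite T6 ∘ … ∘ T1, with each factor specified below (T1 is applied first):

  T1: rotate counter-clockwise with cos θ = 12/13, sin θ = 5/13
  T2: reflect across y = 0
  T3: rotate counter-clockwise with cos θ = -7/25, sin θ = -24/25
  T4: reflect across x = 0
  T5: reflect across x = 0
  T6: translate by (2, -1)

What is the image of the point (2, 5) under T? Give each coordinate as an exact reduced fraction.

T1 rotate counter-clockwise with cos θ = 12/13, sin θ = 5/13: (2, 5) → (-1/13, 70/13)
T2 reflect across y = 0: (-1/13, 70/13) → (-1/13, -70/13)
T3 rotate counter-clockwise with cos θ = -7/25, sin θ = -24/25: (-1/13, -70/13) → (-1673/325, 514/325)
T4 reflect across x = 0: (-1673/325, 514/325) → (1673/325, 514/325)
T5 reflect across x = 0: (1673/325, 514/325) → (-1673/325, 514/325)
T6 translate by (2, -1): (-1673/325, 514/325) → (-1023/325, 189/325)

T(p) = (-1023/325, 189/325)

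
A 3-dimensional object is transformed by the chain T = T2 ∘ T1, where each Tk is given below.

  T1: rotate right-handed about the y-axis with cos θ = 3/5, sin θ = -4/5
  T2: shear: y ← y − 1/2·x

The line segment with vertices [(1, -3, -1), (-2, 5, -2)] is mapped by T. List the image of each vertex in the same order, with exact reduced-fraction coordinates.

T1 rotate right-handed about the y-axis with cos θ = 3/5, sin θ = -4/5: (1, -3, -1) → (7/5, -3, 1/5); (-2, 5, -2) → (2/5, 5, -14/5)
T2 shear: y ← y − 1/2·x: (7/5, -3, 1/5) → (7/5, -37/10, 1/5); (2/5, 5, -14/5) → (2/5, 24/5, -14/5)

image vertices: (7/5, -37/10, 1/5), (2/5, 24/5, -14/5)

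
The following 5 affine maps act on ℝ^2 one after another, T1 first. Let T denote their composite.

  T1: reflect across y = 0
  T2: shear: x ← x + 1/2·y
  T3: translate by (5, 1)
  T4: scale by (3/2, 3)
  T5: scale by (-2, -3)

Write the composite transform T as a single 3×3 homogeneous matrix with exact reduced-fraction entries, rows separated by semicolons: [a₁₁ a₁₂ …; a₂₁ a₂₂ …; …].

T1 = [1 0 0; 0 -1 0; 0 0 1]
T2·T1 = [1 -1/2 0; 0 -1 0; 0 0 1]
T3·…·T1 = [1 -1/2 5; 0 -1 1; 0 0 1]
T4·…·T1 = [3/2 -3/4 15/2; 0 -3 3; 0 0 1]
T5·…·T1 = [-3 3/2 -15; 0 9 -9; 0 0 1]

T = [-3 3/2 -15; 0 9 -9; 0 0 1]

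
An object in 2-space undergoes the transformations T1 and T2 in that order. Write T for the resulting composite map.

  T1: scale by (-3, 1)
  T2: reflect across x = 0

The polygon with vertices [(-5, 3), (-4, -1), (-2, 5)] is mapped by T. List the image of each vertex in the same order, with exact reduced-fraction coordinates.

T1 scale by (-3, 1): (-5, 3) → (15, 3); (-4, -1) → (12, -1); (-2, 5) → (6, 5)
T2 reflect across x = 0: (15, 3) → (-15, 3); (12, -1) → (-12, -1); (6, 5) → (-6, 5)

image vertices: (-15, 3), (-12, -1), (-6, 5)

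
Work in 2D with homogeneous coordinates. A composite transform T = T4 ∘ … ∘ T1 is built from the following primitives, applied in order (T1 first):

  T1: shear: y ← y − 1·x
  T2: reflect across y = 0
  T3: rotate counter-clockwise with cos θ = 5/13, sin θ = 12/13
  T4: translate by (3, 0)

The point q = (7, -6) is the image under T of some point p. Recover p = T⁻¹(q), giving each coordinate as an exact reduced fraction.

p = (-4, 2)

T1 = [1 0 0; -1 1 0; 0 0 1]
T2·T1 = [1 0 0; 1 -1 0; 0 0 1]
T3·…·T1 = [-7/13 12/13 0; 17/13 -5/13 0; 0 0 1]
T4·…·T1 = [-7/13 12/13 3; 17/13 -5/13 0; 0 0 1]
det M = -1; M⁻¹ = [5/13 12/13 -15/13; 17/13 7/13 -51/13; 0 0 1]
M⁻¹ · (7, -6)ᵀ = (-4, 2)ᵀ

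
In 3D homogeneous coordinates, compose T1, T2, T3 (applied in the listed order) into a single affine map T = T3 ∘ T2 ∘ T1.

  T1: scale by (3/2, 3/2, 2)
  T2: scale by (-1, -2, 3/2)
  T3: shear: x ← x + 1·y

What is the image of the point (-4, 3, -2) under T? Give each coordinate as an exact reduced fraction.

T1 scale by (3/2, 3/2, 2): (-4, 3, -2) → (-6, 9/2, -4)
T2 scale by (-1, -2, 3/2): (-6, 9/2, -4) → (6, -9, -6)
T3 shear: x ← x + 1·y: (6, -9, -6) → (-3, -9, -6)

T(p) = (-3, -9, -6)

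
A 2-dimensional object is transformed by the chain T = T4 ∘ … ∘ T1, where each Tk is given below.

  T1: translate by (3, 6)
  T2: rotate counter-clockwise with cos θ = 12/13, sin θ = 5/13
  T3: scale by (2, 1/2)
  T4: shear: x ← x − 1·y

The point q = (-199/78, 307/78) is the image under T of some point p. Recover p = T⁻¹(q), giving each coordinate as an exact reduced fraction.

T1 = [1 0 3; 0 1 6; 0 0 1]
T2·T1 = [12/13 -5/13 6/13; 5/13 12/13 87/13; 0 0 1]
T3·…·T1 = [24/13 -10/13 12/13; 5/26 6/13 87/26; 0 0 1]
T4·…·T1 = [43/26 -16/13 -63/26; 5/26 6/13 87/26; 0 0 1]
det M = 1; M⁻¹ = [6/13 16/13 -3; -5/26 43/26 -6; 0 0 1]
M⁻¹ · (-199/78, 307/78)ᵀ = (2/3, 1)ᵀ

p = (2/3, 1)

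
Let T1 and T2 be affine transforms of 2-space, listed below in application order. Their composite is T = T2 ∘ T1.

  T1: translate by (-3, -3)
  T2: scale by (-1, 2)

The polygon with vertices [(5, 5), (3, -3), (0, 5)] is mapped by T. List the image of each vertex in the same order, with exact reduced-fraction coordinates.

T1 translate by (-3, -3): (5, 5) → (2, 2); (3, -3) → (0, -6); (0, 5) → (-3, 2)
T2 scale by (-1, 2): (2, 2) → (-2, 4); (0, -6) → (0, -12); (-3, 2) → (3, 4)

image vertices: (-2, 4), (0, -12), (3, 4)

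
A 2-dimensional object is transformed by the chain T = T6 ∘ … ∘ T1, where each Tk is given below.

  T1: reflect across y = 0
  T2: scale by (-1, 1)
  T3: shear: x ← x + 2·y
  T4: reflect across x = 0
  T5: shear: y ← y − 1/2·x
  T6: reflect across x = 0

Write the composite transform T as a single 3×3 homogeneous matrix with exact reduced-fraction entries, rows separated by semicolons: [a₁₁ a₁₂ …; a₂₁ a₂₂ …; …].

T1 = [1 0 0; 0 -1 0; 0 0 1]
T2·T1 = [-1 0 0; 0 -1 0; 0 0 1]
T3·…·T1 = [-1 -2 0; 0 -1 0; 0 0 1]
T4·…·T1 = [1 2 0; 0 -1 0; 0 0 1]
T5·…·T1 = [1 2 0; -1/2 -2 0; 0 0 1]
T6·…·T1 = [-1 -2 0; -1/2 -2 0; 0 0 1]

T = [-1 -2 0; -1/2 -2 0; 0 0 1]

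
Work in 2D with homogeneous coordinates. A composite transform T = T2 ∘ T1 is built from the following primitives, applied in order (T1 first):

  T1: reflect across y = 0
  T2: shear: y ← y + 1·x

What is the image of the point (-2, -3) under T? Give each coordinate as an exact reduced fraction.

T(p) = (-2, 1)

T1 reflect across y = 0: (-2, -3) → (-2, 3)
T2 shear: y ← y + 1·x: (-2, 3) → (-2, 1)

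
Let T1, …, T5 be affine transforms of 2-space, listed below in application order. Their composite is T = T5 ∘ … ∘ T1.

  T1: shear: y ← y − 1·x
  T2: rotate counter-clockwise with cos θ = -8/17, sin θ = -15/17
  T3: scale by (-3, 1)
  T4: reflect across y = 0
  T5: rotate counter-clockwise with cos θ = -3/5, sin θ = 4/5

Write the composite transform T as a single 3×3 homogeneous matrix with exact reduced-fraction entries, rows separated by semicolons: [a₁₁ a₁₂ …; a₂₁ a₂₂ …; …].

T = [-47/17 103/85 0; 3 -12/5 0; 0 0 1]

T1 = [1 0 0; -1 1 0; 0 0 1]
T2·T1 = [-23/17 15/17 0; -7/17 -8/17 0; 0 0 1]
T3·…·T1 = [69/17 -45/17 0; -7/17 -8/17 0; 0 0 1]
T4·…·T1 = [69/17 -45/17 0; 7/17 8/17 0; 0 0 1]
T5·…·T1 = [-47/17 103/85 0; 3 -12/5 0; 0 0 1]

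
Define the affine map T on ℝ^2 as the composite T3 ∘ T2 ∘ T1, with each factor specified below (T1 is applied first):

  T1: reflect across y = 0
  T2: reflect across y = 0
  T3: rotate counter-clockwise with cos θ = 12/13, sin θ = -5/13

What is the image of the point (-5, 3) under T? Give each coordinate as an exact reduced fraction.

T(p) = (-45/13, 61/13)

T1 reflect across y = 0: (-5, 3) → (-5, -3)
T2 reflect across y = 0: (-5, -3) → (-5, 3)
T3 rotate counter-clockwise with cos θ = 12/13, sin θ = -5/13: (-5, 3) → (-45/13, 61/13)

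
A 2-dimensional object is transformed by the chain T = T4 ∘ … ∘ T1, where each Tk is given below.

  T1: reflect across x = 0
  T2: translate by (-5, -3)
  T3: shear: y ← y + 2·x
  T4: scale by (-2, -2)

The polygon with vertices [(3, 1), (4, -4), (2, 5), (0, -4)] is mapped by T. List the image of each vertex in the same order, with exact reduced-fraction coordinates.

T1 reflect across x = 0: (3, 1) → (-3, 1); (4, -4) → (-4, -4); (2, 5) → (-2, 5); (0, -4) → (0, -4)
T2 translate by (-5, -3): (-3, 1) → (-8, -2); (-4, -4) → (-9, -7); (-2, 5) → (-7, 2); (0, -4) → (-5, -7)
T3 shear: y ← y + 2·x: (-8, -2) → (-8, -18); (-9, -7) → (-9, -25); (-7, 2) → (-7, -12); (-5, -7) → (-5, -17)
T4 scale by (-2, -2): (-8, -18) → (16, 36); (-9, -25) → (18, 50); (-7, -12) → (14, 24); (-5, -17) → (10, 34)

image vertices: (16, 36), (18, 50), (14, 24), (10, 34)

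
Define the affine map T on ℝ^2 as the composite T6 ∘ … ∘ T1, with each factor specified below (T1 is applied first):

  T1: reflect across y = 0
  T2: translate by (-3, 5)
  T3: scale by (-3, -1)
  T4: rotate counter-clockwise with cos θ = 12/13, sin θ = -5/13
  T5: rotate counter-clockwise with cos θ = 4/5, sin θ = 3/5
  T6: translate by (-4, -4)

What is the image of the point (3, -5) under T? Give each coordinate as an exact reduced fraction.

T1 reflect across y = 0: (3, -5) → (3, 5)
T2 translate by (-3, 5): (3, 5) → (0, 10)
T3 scale by (-3, -1): (0, 10) → (0, -10)
T4 rotate counter-clockwise with cos θ = 12/13, sin θ = -5/13: (0, -10) → (-50/13, -120/13)
T5 rotate counter-clockwise with cos θ = 4/5, sin θ = 3/5: (-50/13, -120/13) → (32/13, -126/13)
T6 translate by (-4, -4): (32/13, -126/13) → (-20/13, -178/13)

T(p) = (-20/13, -178/13)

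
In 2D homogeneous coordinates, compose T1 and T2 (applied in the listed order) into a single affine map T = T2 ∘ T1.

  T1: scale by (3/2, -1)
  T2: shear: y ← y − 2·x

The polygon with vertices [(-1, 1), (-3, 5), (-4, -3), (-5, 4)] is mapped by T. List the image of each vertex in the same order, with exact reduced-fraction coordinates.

image vertices: (-3/2, 2), (-9/2, 4), (-6, 15), (-15/2, 11)

T1 scale by (3/2, -1): (-1, 1) → (-3/2, -1); (-3, 5) → (-9/2, -5); (-4, -3) → (-6, 3); (-5, 4) → (-15/2, -4)
T2 shear: y ← y − 2·x: (-3/2, -1) → (-3/2, 2); (-9/2, -5) → (-9/2, 4); (-6, 3) → (-6, 15); (-15/2, -4) → (-15/2, 11)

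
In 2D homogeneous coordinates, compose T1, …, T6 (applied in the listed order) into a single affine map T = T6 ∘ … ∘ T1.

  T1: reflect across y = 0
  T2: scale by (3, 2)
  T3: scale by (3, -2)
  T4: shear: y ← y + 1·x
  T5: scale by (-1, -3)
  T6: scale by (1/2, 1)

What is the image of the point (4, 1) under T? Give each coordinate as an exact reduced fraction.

T1 reflect across y = 0: (4, 1) → (4, -1)
T2 scale by (3, 2): (4, -1) → (12, -2)
T3 scale by (3, -2): (12, -2) → (36, 4)
T4 shear: y ← y + 1·x: (36, 4) → (36, 40)
T5 scale by (-1, -3): (36, 40) → (-36, -120)
T6 scale by (1/2, 1): (-36, -120) → (-18, -120)

T(p) = (-18, -120)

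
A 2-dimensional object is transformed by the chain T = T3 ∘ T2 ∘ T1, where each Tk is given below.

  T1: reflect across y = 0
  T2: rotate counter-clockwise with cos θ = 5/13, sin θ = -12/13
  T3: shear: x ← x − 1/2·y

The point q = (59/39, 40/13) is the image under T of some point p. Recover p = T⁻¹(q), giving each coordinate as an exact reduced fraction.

p = (-5/3, -4)

T1 = [1 0 0; 0 -1 0; 0 0 1]
T2·T1 = [5/13 -12/13 0; -12/13 -5/13 0; 0 0 1]
T3·…·T1 = [11/13 -19/26 0; -12/13 -5/13 0; 0 0 1]
det M = -1; M⁻¹ = [5/13 -19/26 0; -12/13 -11/13 0; 0 0 1]
M⁻¹ · (59/39, 40/13)ᵀ = (-5/3, -4)ᵀ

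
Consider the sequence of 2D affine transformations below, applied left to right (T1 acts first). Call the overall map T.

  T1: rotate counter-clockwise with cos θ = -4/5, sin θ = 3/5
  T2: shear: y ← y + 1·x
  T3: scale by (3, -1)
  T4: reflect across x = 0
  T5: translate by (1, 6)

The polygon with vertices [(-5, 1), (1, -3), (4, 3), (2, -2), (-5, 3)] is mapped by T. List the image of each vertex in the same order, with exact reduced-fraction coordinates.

T1 rotate counter-clockwise with cos θ = -4/5, sin θ = 3/5: (-5, 1) → (17/5, -19/5); (1, -3) → (1, 3); (4, 3) → (-5, 0); (2, -2) → (-2/5, 14/5); (-5, 3) → (11/5, -27/5)
T2 shear: y ← y + 1·x: (17/5, -19/5) → (17/5, -2/5); (1, 3) → (1, 4); (-5, 0) → (-5, -5); (-2/5, 14/5) → (-2/5, 12/5); (11/5, -27/5) → (11/5, -16/5)
T3 scale by (3, -1): (17/5, -2/5) → (51/5, 2/5); (1, 4) → (3, -4); (-5, -5) → (-15, 5); (-2/5, 12/5) → (-6/5, -12/5); (11/5, -16/5) → (33/5, 16/5)
T4 reflect across x = 0: (51/5, 2/5) → (-51/5, 2/5); (3, -4) → (-3, -4); (-15, 5) → (15, 5); (-6/5, -12/5) → (6/5, -12/5); (33/5, 16/5) → (-33/5, 16/5)
T5 translate by (1, 6): (-51/5, 2/5) → (-46/5, 32/5); (-3, -4) → (-2, 2); (15, 5) → (16, 11); (6/5, -12/5) → (11/5, 18/5); (-33/5, 16/5) → (-28/5, 46/5)

image vertices: (-46/5, 32/5), (-2, 2), (16, 11), (11/5, 18/5), (-28/5, 46/5)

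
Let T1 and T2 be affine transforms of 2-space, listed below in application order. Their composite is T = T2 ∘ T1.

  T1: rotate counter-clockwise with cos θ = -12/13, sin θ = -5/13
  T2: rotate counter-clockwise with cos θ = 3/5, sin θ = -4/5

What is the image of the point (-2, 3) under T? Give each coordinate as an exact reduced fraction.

T1 rotate counter-clockwise with cos θ = -12/13, sin θ = -5/13: (-2, 3) → (3, -2)
T2 rotate counter-clockwise with cos θ = 3/5, sin θ = -4/5: (3, -2) → (1/5, -18/5)

T(p) = (1/5, -18/5)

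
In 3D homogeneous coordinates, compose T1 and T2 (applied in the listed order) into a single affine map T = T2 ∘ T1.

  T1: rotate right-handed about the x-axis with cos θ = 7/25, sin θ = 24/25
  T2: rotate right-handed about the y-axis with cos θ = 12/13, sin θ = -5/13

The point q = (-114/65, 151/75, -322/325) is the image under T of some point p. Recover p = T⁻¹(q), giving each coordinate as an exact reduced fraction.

T1 = [1 0 0 0; 0 7/25 -24/25 0; 0 24/25 7/25 0; 0 0 0 1]
T2·T1 = [12/13 -24/65 -7/65 0; 0 7/25 -24/25 0; 5/13 288/325 84/325 0; 0 0 0 1]
det M = 1; M⁻¹ = [12/13 0 5/13 0; -24/65 7/25 288/325 0; -7/65 -24/25 84/325 0; 0 0 0 1]
M⁻¹ · (-114/65, 151/75, -322/325)ᵀ = (-2, 1/3, -2)ᵀ

p = (-2, 1/3, -2)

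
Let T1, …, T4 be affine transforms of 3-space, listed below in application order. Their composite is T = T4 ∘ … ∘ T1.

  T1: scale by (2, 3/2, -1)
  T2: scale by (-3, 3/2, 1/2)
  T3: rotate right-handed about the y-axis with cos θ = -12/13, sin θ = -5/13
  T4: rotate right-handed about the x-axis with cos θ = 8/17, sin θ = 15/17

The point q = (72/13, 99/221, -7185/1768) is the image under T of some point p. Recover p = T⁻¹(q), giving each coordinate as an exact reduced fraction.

T1 = [2 0 0 0; 0 3/2 0 0; 0 0 -1 0; 0 0 0 1]
T2·T1 = [-6 0 0 0; 0 9/4 0 0; 0 0 -1/2 0; 0 0 0 1]
T3·…·T1 = [72/13 0 5/26 0; 0 9/4 0 0; -30/13 0 6/13 0; 0 0 0 1]
T4·…·T1 = [72/13 0 5/26 0; 450/221 18/17 -90/221 0; -240/221 135/68 48/221 0; 0 0 0 1]
det M = 27/4; M⁻¹ = [2/13 25/442 -20/663 0; 0 32/153 20/51 0; 10/13 -360/221 192/221 0; 0 0 0 1]
M⁻¹ · (72/13, 99/221, -7185/1768)ᵀ = (1, -3/2, 0)ᵀ

p = (1, -3/2, 0)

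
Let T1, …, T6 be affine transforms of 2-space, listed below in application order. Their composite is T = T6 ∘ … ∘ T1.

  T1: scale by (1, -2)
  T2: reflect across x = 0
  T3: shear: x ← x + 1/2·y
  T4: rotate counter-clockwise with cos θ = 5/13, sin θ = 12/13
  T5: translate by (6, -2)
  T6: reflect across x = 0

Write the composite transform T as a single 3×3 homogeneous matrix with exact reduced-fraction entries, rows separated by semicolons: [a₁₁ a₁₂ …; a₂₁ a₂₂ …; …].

T = [5/13 -19/13 -6; -12/13 -22/13 -2; 0 0 1]

T1 = [1 0 0; 0 -2 0; 0 0 1]
T2·T1 = [-1 0 0; 0 -2 0; 0 0 1]
T3·…·T1 = [-1 -1 0; 0 -2 0; 0 0 1]
T4·…·T1 = [-5/13 19/13 0; -12/13 -22/13 0; 0 0 1]
T5·…·T1 = [-5/13 19/13 6; -12/13 -22/13 -2; 0 0 1]
T6·…·T1 = [5/13 -19/13 -6; -12/13 -22/13 -2; 0 0 1]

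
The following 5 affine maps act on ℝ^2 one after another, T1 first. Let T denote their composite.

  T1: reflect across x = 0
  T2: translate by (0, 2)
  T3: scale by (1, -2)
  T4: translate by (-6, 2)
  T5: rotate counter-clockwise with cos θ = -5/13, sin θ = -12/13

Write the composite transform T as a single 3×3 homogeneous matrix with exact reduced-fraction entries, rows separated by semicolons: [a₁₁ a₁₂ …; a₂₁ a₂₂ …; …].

T1 = [-1 0 0; 0 1 0; 0 0 1]
T2·T1 = [-1 0 0; 0 1 2; 0 0 1]
T3·…·T1 = [-1 0 0; 0 -2 -4; 0 0 1]
T4·…·T1 = [-1 0 -6; 0 -2 -2; 0 0 1]
T5·…·T1 = [5/13 -24/13 6/13; 12/13 10/13 82/13; 0 0 1]

T = [5/13 -24/13 6/13; 12/13 10/13 82/13; 0 0 1]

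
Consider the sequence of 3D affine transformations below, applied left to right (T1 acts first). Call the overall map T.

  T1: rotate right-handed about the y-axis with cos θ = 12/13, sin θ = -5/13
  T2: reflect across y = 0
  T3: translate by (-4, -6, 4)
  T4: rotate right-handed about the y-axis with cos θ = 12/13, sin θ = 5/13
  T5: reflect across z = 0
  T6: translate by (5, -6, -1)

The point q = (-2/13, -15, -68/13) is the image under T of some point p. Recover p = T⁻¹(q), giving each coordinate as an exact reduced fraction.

p = (-3, 3, -1)

T1 = [12/13 0 -5/13 0; 0 1 0 0; 5/13 0 12/13 0; 0 0 0 1]
T2·T1 = [12/13 0 -5/13 0; 0 -1 0 0; 5/13 0 12/13 0; 0 0 0 1]
T3·…·T1 = [12/13 0 -5/13 -4; 0 -1 0 -6; 5/13 0 12/13 4; 0 0 0 1]
T4·…·T1 = [1 0 0 -28/13; 0 -1 0 -6; 0 0 1 68/13; 0 0 0 1]
T5·…·T1 = [1 0 0 -28/13; 0 -1 0 -6; 0 0 -1 -68/13; 0 0 0 1]
T6·…·T1 = [1 0 0 37/13; 0 -1 0 -12; 0 0 -1 -81/13; 0 0 0 1]
det M = 1; M⁻¹ = [1 0 0 -37/13; 0 -1 0 -12; 0 0 -1 -81/13; 0 0 0 1]
M⁻¹ · (-2/13, -15, -68/13)ᵀ = (-3, 3, -1)ᵀ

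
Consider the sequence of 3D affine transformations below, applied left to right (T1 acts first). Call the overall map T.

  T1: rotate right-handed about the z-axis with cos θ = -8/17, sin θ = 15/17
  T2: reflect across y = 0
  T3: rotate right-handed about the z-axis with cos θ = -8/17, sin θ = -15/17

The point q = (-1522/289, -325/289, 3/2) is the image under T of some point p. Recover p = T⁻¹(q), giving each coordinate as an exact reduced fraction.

p = (2, -5, 3/2)

T1 = [-8/17 -15/17 0 0; 15/17 -8/17 0 0; 0 0 1 0; 0 0 0 1]
T2·T1 = [-8/17 -15/17 0 0; -15/17 8/17 0 0; 0 0 1 0; 0 0 0 1]
T3·…·T1 = [-161/289 240/289 0 0; 240/289 161/289 0 0; 0 0 1 0; 0 0 0 1]
det M = -1; M⁻¹ = [-161/289 240/289 0 0; 240/289 161/289 0 0; 0 0 1 0; 0 0 0 1]
M⁻¹ · (-1522/289, -325/289, 3/2)ᵀ = (2, -5, 3/2)ᵀ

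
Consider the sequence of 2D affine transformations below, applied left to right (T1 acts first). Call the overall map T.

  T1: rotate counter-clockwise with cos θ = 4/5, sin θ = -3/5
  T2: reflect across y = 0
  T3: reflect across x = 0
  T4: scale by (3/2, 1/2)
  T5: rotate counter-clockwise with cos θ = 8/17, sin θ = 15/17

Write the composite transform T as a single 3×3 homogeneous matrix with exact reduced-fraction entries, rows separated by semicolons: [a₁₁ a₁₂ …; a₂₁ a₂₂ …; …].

T = [-141/170 -6/85 0; -78/85 -167/170 0; 0 0 1]

T1 = [4/5 3/5 0; -3/5 4/5 0; 0 0 1]
T2·T1 = [4/5 3/5 0; 3/5 -4/5 0; 0 0 1]
T3·…·T1 = [-4/5 -3/5 0; 3/5 -4/5 0; 0 0 1]
T4·…·T1 = [-6/5 -9/10 0; 3/10 -2/5 0; 0 0 1]
T5·…·T1 = [-141/170 -6/85 0; -78/85 -167/170 0; 0 0 1]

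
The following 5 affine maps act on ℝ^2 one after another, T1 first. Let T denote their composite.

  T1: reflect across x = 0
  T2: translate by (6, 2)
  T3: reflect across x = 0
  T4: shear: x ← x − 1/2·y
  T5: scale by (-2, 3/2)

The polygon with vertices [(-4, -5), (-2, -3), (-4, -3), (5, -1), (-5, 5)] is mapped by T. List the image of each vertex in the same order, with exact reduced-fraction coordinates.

image vertices: (17, -9/2), (15, -3/2), (19, -3/2), (3, 3/2), (29, 21/2)

T1 reflect across x = 0: (-4, -5) → (4, -5); (-2, -3) → (2, -3); (-4, -3) → (4, -3); (5, -1) → (-5, -1); (-5, 5) → (5, 5)
T2 translate by (6, 2): (4, -5) → (10, -3); (2, -3) → (8, -1); (4, -3) → (10, -1); (-5, -1) → (1, 1); (5, 5) → (11, 7)
T3 reflect across x = 0: (10, -3) → (-10, -3); (8, -1) → (-8, -1); (10, -1) → (-10, -1); (1, 1) → (-1, 1); (11, 7) → (-11, 7)
T4 shear: x ← x − 1/2·y: (-10, -3) → (-17/2, -3); (-8, -1) → (-15/2, -1); (-10, -1) → (-19/2, -1); (-1, 1) → (-3/2, 1); (-11, 7) → (-29/2, 7)
T5 scale by (-2, 3/2): (-17/2, -3) → (17, -9/2); (-15/2, -1) → (15, -3/2); (-19/2, -1) → (19, -3/2); (-3/2, 1) → (3, 3/2); (-29/2, 7) → (29, 21/2)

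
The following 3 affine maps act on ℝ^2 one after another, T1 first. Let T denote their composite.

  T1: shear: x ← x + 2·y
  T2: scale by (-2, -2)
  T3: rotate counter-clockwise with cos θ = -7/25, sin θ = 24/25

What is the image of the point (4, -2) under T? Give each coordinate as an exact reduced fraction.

T(p) = (-96/25, -28/25)

T1 shear: x ← x + 2·y: (4, -2) → (0, -2)
T2 scale by (-2, -2): (0, -2) → (0, 4)
T3 rotate counter-clockwise with cos θ = -7/25, sin θ = 24/25: (0, 4) → (-96/25, -28/25)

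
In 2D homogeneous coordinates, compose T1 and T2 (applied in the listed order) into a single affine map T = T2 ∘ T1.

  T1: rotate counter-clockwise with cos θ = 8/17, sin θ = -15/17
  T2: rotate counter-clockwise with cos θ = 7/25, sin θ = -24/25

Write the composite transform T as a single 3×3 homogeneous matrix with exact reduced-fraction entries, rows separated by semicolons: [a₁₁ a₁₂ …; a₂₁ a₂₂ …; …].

T1 = [8/17 15/17 0; -15/17 8/17 0; 0 0 1]
T2·T1 = [-304/425 297/425 0; -297/425 -304/425 0; 0 0 1]

T = [-304/425 297/425 0; -297/425 -304/425 0; 0 0 1]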